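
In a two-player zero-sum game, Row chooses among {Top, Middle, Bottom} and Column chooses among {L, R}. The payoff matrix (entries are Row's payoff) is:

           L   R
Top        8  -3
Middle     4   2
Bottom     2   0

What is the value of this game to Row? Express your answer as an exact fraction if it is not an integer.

2

Row minima: Top → -3, Middle → 2, Bottom → 0; maximin = 2.
Column maxima: L → 8, R → 2; minimax = 2.
Since maximin = minimax = 2, there is a saddle point and the value is 2.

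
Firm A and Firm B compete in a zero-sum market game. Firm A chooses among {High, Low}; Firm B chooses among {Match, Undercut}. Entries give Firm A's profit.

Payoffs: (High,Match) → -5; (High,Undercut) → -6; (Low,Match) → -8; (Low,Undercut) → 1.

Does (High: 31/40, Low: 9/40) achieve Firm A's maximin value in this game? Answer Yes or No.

Against Match this mix gives (31/40)·(-5) + (9/40)·(-8) = -227/40.
Against Undercut this mix gives (31/40)·(-6) + (9/40)·1 = -177/40.
Firm B will play Match, holding Firm A to -227/40. Shifting weight toward the row that does better against Match would raise this floor (the equalizing mix achieves -53/10 against both Match and Undercut), so the proposed strategy is not optimal.

No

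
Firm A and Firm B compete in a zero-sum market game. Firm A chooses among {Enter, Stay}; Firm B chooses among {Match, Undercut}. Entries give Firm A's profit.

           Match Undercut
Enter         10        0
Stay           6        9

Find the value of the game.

90/13

Row minima: Enter → 0, Stay → 6; maximin = 6.
Column maxima: Match → 10, Undercut → 9; minimax = 9.
6 ≠ 9, so there is no saddle point; optimal play is mixed.
Let Firm A play Enter with probability p. Expected payoff against Match: 10p + 6(1−p) = 4p + 6; against Undercut: 0p + 9(1−p) = −9p + 9.
Setting these equal: 4p + 6 = −9p + 9 ⇒ 13p = 3 ⇒ p = 3/13, and the value is (4)·(3/13) + 6 = 90/13.
For Firm B: with q = P(Match), equating Enter's and Stay's payoffs gives 10q = −3q + 9 ⇒ q = 9/13.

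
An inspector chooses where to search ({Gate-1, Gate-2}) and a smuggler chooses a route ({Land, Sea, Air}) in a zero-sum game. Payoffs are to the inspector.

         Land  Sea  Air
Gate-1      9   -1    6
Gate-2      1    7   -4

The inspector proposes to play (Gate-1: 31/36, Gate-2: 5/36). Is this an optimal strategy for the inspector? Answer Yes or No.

No

Against Land this mix gives (31/36)·9 + (5/36)·1 = 71/9.
Against Sea this mix gives (31/36)·(-1) + (5/36)·7 = 1/9.
Against Air this mix gives (31/36)·6 + (5/36)·(-4) = 83/18.
The smuggler will play Sea, holding the inspector to 1/9. Shifting weight toward the row that does better against Sea would raise this floor (the equalizing mix achieves 19/9 against both Sea and Air), so the proposed strategy is not optimal.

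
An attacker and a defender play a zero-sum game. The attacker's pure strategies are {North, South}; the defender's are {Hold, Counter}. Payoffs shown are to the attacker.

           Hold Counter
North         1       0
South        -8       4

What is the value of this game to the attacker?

4/13

Row minima: North → 0, South → -8; maximin = 0.
Column maxima: Hold → 1, Counter → 4; minimax = 1.
0 ≠ 1, so there is no saddle point; optimal play is mixed.
Let the attacker play North with probability p. Expected payoff against Hold: 1p + (-8)(1−p) = 9p − 8; against Counter: 0p + 4(1−p) = −4p + 4.
Setting these equal: 9p − 8 = −4p + 4 ⇒ 13p = 12 ⇒ p = 12/13, and the value is (9)·(12/13) − 8 = 4/13.
For the defender: with q = P(Hold), equating North's and South's payoffs gives q = −12q + 4 ⇒ q = 4/13.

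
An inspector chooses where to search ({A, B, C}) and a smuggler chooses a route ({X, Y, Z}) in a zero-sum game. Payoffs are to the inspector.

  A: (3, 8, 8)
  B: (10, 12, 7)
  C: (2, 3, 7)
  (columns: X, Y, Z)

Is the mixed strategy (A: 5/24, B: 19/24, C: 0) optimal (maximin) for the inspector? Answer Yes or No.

No

Against X this mix gives (5/24)·3 + (19/24)·10 = 205/24.
Against Y this mix gives (5/24)·8 + (19/24)·12 = 67/6.
Against Z this mix gives (5/24)·8 + (19/24)·7 = 173/24.
The smuggler will play Z, holding the inspector to 173/24. Shifting weight toward the row that does better against Z would raise this floor (the equalizing mix achieves 59/8 against both Z and X), so the proposed strategy is not optimal.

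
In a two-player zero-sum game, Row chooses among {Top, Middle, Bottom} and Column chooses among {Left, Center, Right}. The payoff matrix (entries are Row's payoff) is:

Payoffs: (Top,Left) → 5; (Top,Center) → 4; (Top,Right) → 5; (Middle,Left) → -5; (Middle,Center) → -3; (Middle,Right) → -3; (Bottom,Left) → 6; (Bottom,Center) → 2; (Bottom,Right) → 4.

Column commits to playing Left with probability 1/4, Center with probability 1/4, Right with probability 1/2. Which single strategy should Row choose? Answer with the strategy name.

Expected payoff of Top: (1/4)·5 + (1/4)·4 + (1/2)·5 = 19/4.
Expected payoff of Middle: (1/4)·(-5) + (1/4)·(-3) + (1/2)·(-3) = -7/2.
Expected payoff of Bottom: (1/4)·6 + (1/4)·2 + (1/2)·4 = 4.
The largest is 19/4, so Row's best response is Top.

Top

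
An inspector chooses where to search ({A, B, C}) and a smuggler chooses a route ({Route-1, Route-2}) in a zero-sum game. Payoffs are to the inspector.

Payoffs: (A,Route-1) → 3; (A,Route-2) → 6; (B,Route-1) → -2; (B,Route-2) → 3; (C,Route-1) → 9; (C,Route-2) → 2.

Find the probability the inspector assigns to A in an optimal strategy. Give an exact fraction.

Row minima: A → 3, B → -2, C → 2; maximin = 3.
Column maxima: Route-1 → 9, Route-2 → 6; minimax = 6.
3 ≠ 6, so there is no saddle point; optimal play is mixed.
B is strictly dominated by A, so the inspector never plays it.
On the remaining 2×2 (A, C vs Route-1, Route-2):
Let the inspector play A with probability p. Expected payoff against Route-1: 3p + 9(1−p) = −6p + 9; against Route-2: 6p + 2(1−p) = 4p + 2.
Setting these equal: −6p + 9 = 4p + 2 ⇒ −10p = -7 ⇒ p = 7/10, and the value is (-6)·(7/10) + 9 = 24/5.
For the smuggler: with q = P(Route-1), equating A's and C's payoffs gives −3q + 6 = 7q + 2 ⇒ q = 2/5.

7/10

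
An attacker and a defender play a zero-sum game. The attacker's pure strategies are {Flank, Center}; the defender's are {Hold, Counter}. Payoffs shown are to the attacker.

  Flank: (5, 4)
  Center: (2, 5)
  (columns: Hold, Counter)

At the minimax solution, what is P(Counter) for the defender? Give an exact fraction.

3/4

Row minima: Flank → 4, Center → 2; maximin = 4.
Column maxima: Hold → 5, Counter → 5; minimax = 5.
4 ≠ 5, so there is no saddle point; optimal play is mixed.
Let the attacker play Flank with probability p. Expected payoff against Hold: 5p + 2(1−p) = 3p + 2; against Counter: 4p + 5(1−p) = −p + 5.
Setting these equal: 3p + 2 = −p + 5 ⇒ 4p = 3 ⇒ p = 3/4, and the value is (3)·(3/4) + 2 = 17/4.
For the defender: with q = P(Hold), equating Flank's and Center's payoffs gives q + 4 = −3q + 5 ⇒ q = 1/4.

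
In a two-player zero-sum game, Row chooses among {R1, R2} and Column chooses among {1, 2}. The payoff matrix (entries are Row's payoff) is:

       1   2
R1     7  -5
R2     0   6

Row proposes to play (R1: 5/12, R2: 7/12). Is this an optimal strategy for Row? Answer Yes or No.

Against 1 this mix gives (5/12)·7 + (7/12)·0 = 35/12.
Against 2 this mix gives (5/12)·(-5) + (7/12)·6 = 17/12.
Column will play 2, holding Row to 17/12. Shifting weight toward the row that does better against 2 would raise this floor (the equalizing mix achieves 7/3 against both 2 and 1), so the proposed strategy is not optimal.

No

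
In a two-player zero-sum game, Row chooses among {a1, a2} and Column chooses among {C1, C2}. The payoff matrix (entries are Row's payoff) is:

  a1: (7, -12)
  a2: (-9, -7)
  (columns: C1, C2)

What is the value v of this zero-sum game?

Row minima: a1 → -12, a2 → -9; maximin = -9.
Column maxima: C1 → 7, C2 → -7; minimax = -7.
-9 ≠ -7, so there is no saddle point; optimal play is mixed.
Let Row play a1 with probability p. Expected payoff against C1: 7p + (-9)(1−p) = 16p − 9; against C2: (-12)p + (-7)(1−p) = −5p − 7.
Setting these equal: 16p − 9 = −5p − 7 ⇒ 21p = 2 ⇒ p = 2/21, and the value is (16)·(2/21) − 9 = -157/21.
For Column: with q = P(C1), equating a1's and a2's payoffs gives 19q − 12 = −2q − 7 ⇒ q = 5/21.

-157/21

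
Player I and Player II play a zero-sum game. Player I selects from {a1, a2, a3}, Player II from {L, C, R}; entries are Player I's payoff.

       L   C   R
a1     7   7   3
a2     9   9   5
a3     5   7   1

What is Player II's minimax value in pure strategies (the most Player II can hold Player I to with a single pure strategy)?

Column maxima: L → 9, C → 9, R → 5.
The smallest of these is 5.

5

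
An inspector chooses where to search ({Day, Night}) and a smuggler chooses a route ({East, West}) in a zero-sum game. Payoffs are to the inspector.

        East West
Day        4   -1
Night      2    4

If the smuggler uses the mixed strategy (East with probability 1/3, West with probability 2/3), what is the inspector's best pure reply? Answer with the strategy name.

Night

Expected payoff of Day: (1/3)·4 + (2/3)·(-1) = 2/3.
Expected payoff of Night: (1/3)·2 + (2/3)·4 = 10/3.
The largest is 10/3, so the inspector's best response is Night.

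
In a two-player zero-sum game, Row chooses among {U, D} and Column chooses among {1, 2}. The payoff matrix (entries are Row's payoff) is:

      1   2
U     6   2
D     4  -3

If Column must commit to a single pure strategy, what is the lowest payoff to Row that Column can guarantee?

2

Column maxima: 1 → 6, 2 → 2.
The smallest of these is 2.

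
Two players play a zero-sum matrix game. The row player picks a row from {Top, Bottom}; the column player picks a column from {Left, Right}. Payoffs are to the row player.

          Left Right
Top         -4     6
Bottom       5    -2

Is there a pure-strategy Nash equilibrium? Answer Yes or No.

No

Row minima: Top → -4, Bottom → -2; maximin = -2.
Column maxima: Left → 5, Right → 6; minimax = 5.
-2 ≠ 5, so no pure-strategy equilibrium exists.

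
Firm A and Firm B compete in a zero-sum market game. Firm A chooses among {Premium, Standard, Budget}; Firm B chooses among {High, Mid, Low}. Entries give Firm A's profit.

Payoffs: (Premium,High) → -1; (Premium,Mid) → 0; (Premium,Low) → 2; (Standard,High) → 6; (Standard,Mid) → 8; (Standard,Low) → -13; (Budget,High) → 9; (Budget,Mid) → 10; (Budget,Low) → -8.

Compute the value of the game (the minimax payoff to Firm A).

1/2

Row minima: Premium → -1, Standard → -13, Budget → -8; maximin = -1.
Column maxima: High → 9, Mid → 10, Low → 2; minimax = 2.
-1 ≠ 2, so there is no saddle point; optimal play is mixed.
Standard is strictly dominated by Budget, so Firm A never plays it.
Mid is strictly dominated by High (it gives Firm A strictly more in every row), so Firm B never plays it.
On the remaining 2×2 (Premium, Budget vs High, Low):
Let Firm A play Premium with probability p. Expected payoff against High: (-1)p + 9(1−p) = −10p + 9; against Low: 2p + (-8)(1−p) = 10p − 8.
Setting these equal: −10p + 9 = 10p − 8 ⇒ −20p = -17 ⇒ p = 17/20, and the value is (-10)·(17/20) + 9 = 1/2.
For Firm B: with q = P(High), equating Premium's and Budget's payoffs gives −3q + 2 = 17q − 8 ⇒ q = 1/2.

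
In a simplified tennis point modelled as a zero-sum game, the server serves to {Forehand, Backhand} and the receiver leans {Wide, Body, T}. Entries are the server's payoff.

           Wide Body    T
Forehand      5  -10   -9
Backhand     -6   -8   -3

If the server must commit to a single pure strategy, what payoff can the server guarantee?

-8

Row minima: Forehand → -10, Backhand → -8.
The best of these is -8.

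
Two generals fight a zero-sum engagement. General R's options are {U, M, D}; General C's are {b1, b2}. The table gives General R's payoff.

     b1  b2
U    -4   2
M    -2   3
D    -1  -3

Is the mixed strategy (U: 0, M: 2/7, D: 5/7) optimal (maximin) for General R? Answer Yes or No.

Against b1 this mix gives (2/7)·(-2) + (5/7)·(-1) = -9/7.
Against b2 this mix gives (2/7)·3 + (5/7)·(-3) = -9/7.
All of General C's active replies (b1, b2) yield -9/7, and no column does worse for General R. The mix makes General C indifferent and guarantees -9/7, so it is optimal.

Yes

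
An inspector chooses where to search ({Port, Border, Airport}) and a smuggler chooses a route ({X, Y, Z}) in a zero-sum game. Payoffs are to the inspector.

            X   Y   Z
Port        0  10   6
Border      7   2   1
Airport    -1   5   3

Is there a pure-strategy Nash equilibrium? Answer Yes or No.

Row minima: Port → 0, Border → 1, Airport → -1; maximin = 1.
Column maxima: X → 7, Y → 10, Z → 6; minimax = 6.
1 ≠ 6, so no pure-strategy equilibrium exists.

No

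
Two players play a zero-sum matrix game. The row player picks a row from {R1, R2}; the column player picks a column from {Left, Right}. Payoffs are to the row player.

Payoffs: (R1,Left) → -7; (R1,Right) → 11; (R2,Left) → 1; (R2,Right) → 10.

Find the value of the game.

Row minima: R1 → -7, R2 → 1; maximin = 1.
Column maxima: Left → 1, Right → 11; minimax = 1.
Since maximin = minimax = 1, there is a saddle point and the value is 1.

1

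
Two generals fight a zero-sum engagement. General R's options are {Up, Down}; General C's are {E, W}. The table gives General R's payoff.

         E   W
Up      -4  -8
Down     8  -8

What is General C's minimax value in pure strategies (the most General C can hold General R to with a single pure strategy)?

Column maxima: E → 8, W → -8.
The smallest of these is -8.

-8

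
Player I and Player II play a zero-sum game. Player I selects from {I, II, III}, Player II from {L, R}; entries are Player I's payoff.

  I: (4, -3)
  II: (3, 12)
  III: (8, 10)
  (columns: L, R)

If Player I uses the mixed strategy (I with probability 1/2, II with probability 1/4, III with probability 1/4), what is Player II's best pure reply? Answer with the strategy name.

If Player II plays L, Player I's expected payoff is (1/2)·4 + (1/4)·3 + (1/4)·8 = 19/4.
If Player II plays R, Player I's expected payoff is (1/2)·(-3) + (1/4)·12 + (1/4)·10 = 4.
Player II minimizes Player I's payoff; the smallest is 4, so the best response is R.

R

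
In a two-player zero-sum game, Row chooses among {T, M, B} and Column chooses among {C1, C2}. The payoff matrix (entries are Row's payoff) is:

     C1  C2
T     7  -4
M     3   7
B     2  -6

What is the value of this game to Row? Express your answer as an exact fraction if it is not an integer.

61/15

Row minima: T → -4, M → 3, B → -6; maximin = 3.
Column maxima: C1 → 7, C2 → 7; minimax = 7.
3 ≠ 7, so there is no saddle point; optimal play is mixed.
B is strictly dominated by T, so Row never plays it.
On the remaining 2×2 (T, M vs C1, C2):
Let Row play T with probability p. Expected payoff against C1: 7p + 3(1−p) = 4p + 3; against C2: (-4)p + 7(1−p) = −11p + 7.
Setting these equal: 4p + 3 = −11p + 7 ⇒ 15p = 4 ⇒ p = 4/15, and the value is (4)·(4/15) + 3 = 61/15.
For Column: with q = P(C1), equating T's and M's payoffs gives 11q − 4 = −4q + 7 ⇒ q = 11/15.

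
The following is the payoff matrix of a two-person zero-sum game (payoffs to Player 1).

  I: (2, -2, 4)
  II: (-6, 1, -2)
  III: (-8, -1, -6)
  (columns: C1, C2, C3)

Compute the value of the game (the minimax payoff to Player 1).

-10/11

Row minima: I → -2, II → -6, III → -8; maximin = -2.
Column maxima: C1 → 2, C2 → 1, C3 → 4; minimax = 1.
-2 ≠ 1, so there is no saddle point; optimal play is mixed.
III is strictly dominated by II, so Player 1 never plays it.
C3 is strictly dominated by C1 (it gives Player 1 strictly more in every row), so Player 2 never plays it.
On the remaining 2×2 (I, II vs C1, C2):
Let Player 1 play I with probability p. Expected payoff against C1: 2p + (-6)(1−p) = 8p − 6; against C2: (-2)p + 1(1−p) = −3p + 1.
Setting these equal: 8p − 6 = −3p + 1 ⇒ 11p = 7 ⇒ p = 7/11, and the value is (8)·(7/11) − 6 = -10/11.
For Player 2: with q = P(C1), equating I's and II's payoffs gives 4q − 2 = −7q + 1 ⇒ q = 3/11.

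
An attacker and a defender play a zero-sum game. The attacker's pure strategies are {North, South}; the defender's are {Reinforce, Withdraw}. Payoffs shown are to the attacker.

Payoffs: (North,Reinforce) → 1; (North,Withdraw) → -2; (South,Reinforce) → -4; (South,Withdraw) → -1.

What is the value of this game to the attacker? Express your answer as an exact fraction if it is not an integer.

Row minima: North → -2, South → -4; maximin = -2.
Column maxima: Reinforce → 1, Withdraw → -1; minimax = -1.
-2 ≠ -1, so there is no saddle point; optimal play is mixed.
Let the attacker play North with probability p. Expected payoff against Reinforce: 1p + (-4)(1−p) = 5p − 4; against Withdraw: (-2)p + (-1)(1−p) = −p − 1.
Setting these equal: 5p − 4 = −p − 1 ⇒ 6p = 3 ⇒ p = 1/2, and the value is (5)·(1/2) − 4 = -3/2.
For the defender: with q = P(Reinforce), equating North's and South's payoffs gives 3q − 2 = −3q − 1 ⇒ q = 1/6.

-3/2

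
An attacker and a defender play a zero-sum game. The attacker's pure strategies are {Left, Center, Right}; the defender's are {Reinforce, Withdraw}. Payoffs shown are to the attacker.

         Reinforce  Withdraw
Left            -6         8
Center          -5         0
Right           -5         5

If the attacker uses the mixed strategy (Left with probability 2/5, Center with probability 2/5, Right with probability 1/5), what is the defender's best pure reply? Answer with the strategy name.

Reinforce

If the defender plays Reinforce, the attacker's expected payoff is (2/5)·(-6) + (2/5)·(-5) + (1/5)·(-5) = -27/5.
If the defender plays Withdraw, the attacker's expected payoff is (2/5)·8 + (2/5)·0 + (1/5)·5 = 21/5.
The defender minimizes the attacker's payoff; the smallest is -27/5, so the best response is Reinforce.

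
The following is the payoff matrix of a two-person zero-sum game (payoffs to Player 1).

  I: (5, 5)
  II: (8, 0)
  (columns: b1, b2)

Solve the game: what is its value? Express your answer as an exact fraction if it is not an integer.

5

Row minima: I → 5, II → 0; maximin = 5.
Column maxima: b1 → 8, b2 → 5; minimax = 5.
Since maximin = minimax = 5, there is a saddle point and the value is 5.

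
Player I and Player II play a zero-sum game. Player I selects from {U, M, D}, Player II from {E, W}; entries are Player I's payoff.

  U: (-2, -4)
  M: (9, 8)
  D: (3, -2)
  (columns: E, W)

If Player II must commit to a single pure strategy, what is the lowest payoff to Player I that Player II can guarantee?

8

Column maxima: E → 9, W → 8.
The smallest of these is 8.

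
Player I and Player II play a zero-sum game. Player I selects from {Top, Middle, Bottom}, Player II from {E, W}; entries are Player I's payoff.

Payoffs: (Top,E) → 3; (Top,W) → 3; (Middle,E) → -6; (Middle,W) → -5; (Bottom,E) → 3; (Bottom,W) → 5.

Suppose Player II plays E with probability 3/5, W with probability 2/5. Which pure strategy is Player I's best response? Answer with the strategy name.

Expected payoff of Top: (3/5)·3 + (2/5)·3 = 3.
Expected payoff of Middle: (3/5)·(-6) + (2/5)·(-5) = -28/5.
Expected payoff of Bottom: (3/5)·3 + (2/5)·5 = 19/5.
The largest is 19/5, so Player I's best response is Bottom.

Bottom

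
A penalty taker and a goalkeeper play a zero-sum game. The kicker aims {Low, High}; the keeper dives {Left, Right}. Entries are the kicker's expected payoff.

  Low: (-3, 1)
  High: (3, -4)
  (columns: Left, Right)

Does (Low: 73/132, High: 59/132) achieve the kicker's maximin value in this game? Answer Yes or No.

Against Left this mix gives (73/132)·(-3) + (59/132)·3 = -7/22.
Against Right this mix gives (73/132)·1 + (59/132)·(-4) = -163/132.
The keeper will play Right, holding the kicker to -163/132. Shifting weight toward the row that does better against Right would raise this floor (the equalizing mix achieves -9/11 against both Right and Left), so the proposed strategy is not optimal.

No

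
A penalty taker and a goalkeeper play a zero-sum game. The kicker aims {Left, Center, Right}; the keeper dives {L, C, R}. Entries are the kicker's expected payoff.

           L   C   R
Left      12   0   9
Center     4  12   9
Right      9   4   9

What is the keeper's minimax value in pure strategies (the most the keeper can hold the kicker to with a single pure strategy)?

Column maxima: L → 12, C → 12, R → 9.
The smallest of these is 9.

9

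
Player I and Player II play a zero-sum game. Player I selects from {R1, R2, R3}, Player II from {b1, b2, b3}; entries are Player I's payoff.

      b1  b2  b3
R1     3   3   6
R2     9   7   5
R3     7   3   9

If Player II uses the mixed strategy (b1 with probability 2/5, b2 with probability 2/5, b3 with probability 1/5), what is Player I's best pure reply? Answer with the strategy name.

R2

Expected payoff of R1: (2/5)·3 + (2/5)·3 + (1/5)·6 = 18/5.
Expected payoff of R2: (2/5)·9 + (2/5)·7 + (1/5)·5 = 37/5.
Expected payoff of R3: (2/5)·7 + (2/5)·3 + (1/5)·9 = 29/5.
The largest is 37/5, so Player I's best response is R2.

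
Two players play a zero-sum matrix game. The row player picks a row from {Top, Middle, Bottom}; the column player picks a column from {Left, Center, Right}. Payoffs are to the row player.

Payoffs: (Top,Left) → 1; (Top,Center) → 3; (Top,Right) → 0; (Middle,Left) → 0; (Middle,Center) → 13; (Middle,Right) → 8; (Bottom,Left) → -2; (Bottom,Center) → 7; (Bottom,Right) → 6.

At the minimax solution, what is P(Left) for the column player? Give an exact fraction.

Row minima: Top → 0, Middle → 0, Bottom → -2; maximin = 0.
Column maxima: Left → 1, Center → 13, Right → 8; minimax = 1.
0 ≠ 1, so there is no saddle point; optimal play is mixed.
Bottom is strictly dominated by Middle, so the row player never plays it.
Center is strictly dominated by Left (it gives the row player strictly more in every row), so the column player never plays it.
On the remaining 2×2 (Top, Middle vs Left, Right):
Let the row player play Top with probability p. Expected payoff against Left: 1p + 0(1−p) = p; against Right: 0p + 8(1−p) = −8p + 8.
Setting these equal: p = −8p + 8 ⇒ 9p = 8 ⇒ p = 8/9, and the value is (1)·(8/9) = 8/9.
For the column player: with q = P(Left), equating Top's and Middle's payoffs gives q = −8q + 8 ⇒ q = 8/9.

8/9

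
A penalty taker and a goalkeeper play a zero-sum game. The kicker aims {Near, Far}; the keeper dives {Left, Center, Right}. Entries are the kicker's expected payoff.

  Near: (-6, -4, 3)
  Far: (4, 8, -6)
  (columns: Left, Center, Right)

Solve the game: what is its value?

Row minima: Near → -6, Far → -6; maximin = -6.
Column maxima: Left → 4, Center → 8, Right → 3; minimax = 3.
-6 ≠ 3, so there is no saddle point; optimal play is mixed.
Center is strictly dominated by Left (it gives the kicker strictly more in every row), so the keeper never plays it.
On the remaining 2×2 (Near, Far vs Left, Right):
Let the kicker play Near with probability p. Expected payoff against Left: (-6)p + 4(1−p) = −10p + 4; against Right: 3p + (-6)(1−p) = 9p − 6.
Setting these equal: −10p + 4 = 9p − 6 ⇒ −19p = -10 ⇒ p = 10/19, and the value is (-10)·(10/19) + 4 = -24/19.
For the keeper: with q = P(Left), equating Near's and Far's payoffs gives −9q + 3 = 10q − 6 ⇒ q = 9/19.

-24/19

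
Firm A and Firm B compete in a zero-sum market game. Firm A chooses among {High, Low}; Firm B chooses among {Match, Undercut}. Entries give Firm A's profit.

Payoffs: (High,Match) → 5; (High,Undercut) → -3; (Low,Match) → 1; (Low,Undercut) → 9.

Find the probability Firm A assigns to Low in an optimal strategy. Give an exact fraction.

1/2

Row minima: High → -3, Low → 1; maximin = 1.
Column maxima: Match → 5, Undercut → 9; minimax = 5.
1 ≠ 5, so there is no saddle point; optimal play is mixed.
Let Firm A play High with probability p. Expected payoff against Match: 5p + 1(1−p) = 4p + 1; against Undercut: (-3)p + 9(1−p) = −12p + 9.
Setting these equal: 4p + 1 = −12p + 9 ⇒ 16p = 8 ⇒ p = 1/2, and the value is (4)·(1/2) + 1 = 3.
For Firm B: with q = P(Match), equating High's and Low's payoffs gives 8q − 3 = −8q + 9 ⇒ q = 3/4.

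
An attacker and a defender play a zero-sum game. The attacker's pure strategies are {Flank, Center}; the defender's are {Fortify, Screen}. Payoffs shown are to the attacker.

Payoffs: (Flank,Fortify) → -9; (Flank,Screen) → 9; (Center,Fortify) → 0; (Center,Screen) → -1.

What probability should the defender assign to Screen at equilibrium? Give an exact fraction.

9/19

Row minima: Flank → -9, Center → -1; maximin = -1.
Column maxima: Fortify → 0, Screen → 9; minimax = 0.
-1 ≠ 0, so there is no saddle point; optimal play is mixed.
Let the attacker play Flank with probability p. Expected payoff against Fortify: (-9)p + 0(1−p) = −9p; against Screen: 9p + (-1)(1−p) = 10p − 1.
Setting these equal: −9p = 10p − 1 ⇒ −19p = -1 ⇒ p = 1/19, and the value is (-9)·(1/19) = -9/19.
For the defender: with q = P(Fortify), equating Flank's and Center's payoffs gives −18q + 9 = q − 1 ⇒ q = 10/19.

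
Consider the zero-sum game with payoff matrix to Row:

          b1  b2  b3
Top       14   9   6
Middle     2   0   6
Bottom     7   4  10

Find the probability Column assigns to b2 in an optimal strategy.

Row minima: Top → 6, Middle → 0, Bottom → 4; maximin = 6.
Column maxima: b1 → 14, b2 → 9, b3 → 10; minimax = 9.
6 ≠ 9, so there is no saddle point; optimal play is mixed.
Middle is strictly dominated by Bottom, so Row never plays it.
b1 is strictly dominated by b2 (it gives Row strictly more in every row), so Column never plays it.
On the remaining 2×2 (Top, Bottom vs b2, b3):
Let Row play Top with probability p. Expected payoff against b2: 9p + 4(1−p) = 5p + 4; against b3: 6p + 10(1−p) = −4p + 10.
Setting these equal: 5p + 4 = −4p + 10 ⇒ 9p = 6 ⇒ p = 2/3, and the value is (5)·(2/3) + 4 = 22/3.
For Column: with q = P(b2), equating Top's and Bottom's payoffs gives 3q + 6 = −6q + 10 ⇒ q = 4/9.

4/9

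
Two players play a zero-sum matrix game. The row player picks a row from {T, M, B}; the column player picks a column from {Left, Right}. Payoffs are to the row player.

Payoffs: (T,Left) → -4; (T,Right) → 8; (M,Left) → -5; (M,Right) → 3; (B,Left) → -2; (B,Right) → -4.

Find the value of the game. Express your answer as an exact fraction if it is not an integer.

-16/7

Row minima: T → -4, M → -5, B → -4; maximin = -4.
Column maxima: Left → -2, Right → 8; minimax = -2.
-4 ≠ -2, so there is no saddle point; optimal play is mixed.
M is strictly dominated by T, so the row player never plays it.
On the remaining 2×2 (T, B vs Left, Right):
Let the row player play T with probability p. Expected payoff against Left: (-4)p + (-2)(1−p) = −2p − 2; against Right: 8p + (-4)(1−p) = 12p − 4.
Setting these equal: −2p − 2 = 12p − 4 ⇒ −14p = -2 ⇒ p = 1/7, and the value is (-2)·(1/7) − 2 = -16/7.
For the column player: with q = P(Left), equating T's and B's payoffs gives −12q + 8 = 2q − 4 ⇒ q = 6/7.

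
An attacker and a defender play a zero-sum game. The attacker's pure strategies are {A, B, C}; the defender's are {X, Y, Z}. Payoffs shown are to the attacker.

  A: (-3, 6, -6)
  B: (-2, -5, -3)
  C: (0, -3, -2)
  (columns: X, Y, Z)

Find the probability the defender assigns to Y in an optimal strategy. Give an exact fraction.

4/13

Row minima: A → -6, B → -5, C → -3; maximin = -3.
Column maxima: X → 0, Y → 6, Z → -2; minimax = -2.
-3 ≠ -2, so there is no saddle point; optimal play is mixed.
B is strictly dominated by C, so the attacker never plays it.
X is strictly dominated by Z (it gives the attacker strictly more in every row), so the defender never plays it.
On the remaining 2×2 (A, C vs Y, Z):
Let the attacker play A with probability p. Expected payoff against Y: 6p + (-3)(1−p) = 9p − 3; against Z: (-6)p + (-2)(1−p) = −4p − 2.
Setting these equal: 9p − 3 = −4p − 2 ⇒ 13p = 1 ⇒ p = 1/13, and the value is (9)·(1/13) − 3 = -30/13.
For the defender: with q = P(Y), equating A's and C's payoffs gives 12q − 6 = −q − 2 ⇒ q = 4/13.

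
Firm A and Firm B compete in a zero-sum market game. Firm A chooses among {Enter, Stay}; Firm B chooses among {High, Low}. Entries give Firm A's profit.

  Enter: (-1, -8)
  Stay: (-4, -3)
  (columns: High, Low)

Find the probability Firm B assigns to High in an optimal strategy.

5/8

Row minima: Enter → -8, Stay → -4; maximin = -4.
Column maxima: High → -1, Low → -3; minimax = -3.
-4 ≠ -3, so there is no saddle point; optimal play is mixed.
Let Firm A play Enter with probability p. Expected payoff against High: (-1)p + (-4)(1−p) = 3p − 4; against Low: (-8)p + (-3)(1−p) = −5p − 3.
Setting these equal: 3p − 4 = −5p − 3 ⇒ 8p = 1 ⇒ p = 1/8, and the value is (3)·(1/8) − 4 = -29/8.
For Firm B: with q = P(High), equating Enter's and Stay's payoffs gives 7q − 8 = −q − 3 ⇒ q = 5/8.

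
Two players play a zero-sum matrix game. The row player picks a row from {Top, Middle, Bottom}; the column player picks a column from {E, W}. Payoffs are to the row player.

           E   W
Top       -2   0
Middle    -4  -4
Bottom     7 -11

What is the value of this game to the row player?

-11/10

Row minima: Top → -2, Middle → -4, Bottom → -11; maximin = -2.
Column maxima: E → 7, W → 0; minimax = 0.
-2 ≠ 0, so there is no saddle point; optimal play is mixed.
Middle is strictly dominated by Top, so the row player never plays it.
On the remaining 2×2 (Top, Bottom vs E, W):
Let the row player play Top with probability p. Expected payoff against E: (-2)p + 7(1−p) = −9p + 7; against W: 0p + (-11)(1−p) = 11p − 11.
Setting these equal: −9p + 7 = 11p − 11 ⇒ −20p = -18 ⇒ p = 9/10, and the value is (-9)·(9/10) + 7 = -11/10.
For the column player: with q = P(E), equating Top's and Bottom's payoffs gives −2q = 18q − 11 ⇒ q = 11/20.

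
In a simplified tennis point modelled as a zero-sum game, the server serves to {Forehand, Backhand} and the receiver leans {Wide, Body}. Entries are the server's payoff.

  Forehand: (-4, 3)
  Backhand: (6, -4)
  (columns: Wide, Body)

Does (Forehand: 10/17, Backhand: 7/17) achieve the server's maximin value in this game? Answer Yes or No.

Yes

Against Wide this mix gives (10/17)·(-4) + (7/17)·6 = 2/17.
Against Body this mix gives (10/17)·3 + (7/17)·(-4) = 2/17.
All of the receiver's active replies (Wide, Body) yield 2/17, and no column does worse for the server. The mix makes the receiver indifferent and guarantees 2/17, so it is optimal.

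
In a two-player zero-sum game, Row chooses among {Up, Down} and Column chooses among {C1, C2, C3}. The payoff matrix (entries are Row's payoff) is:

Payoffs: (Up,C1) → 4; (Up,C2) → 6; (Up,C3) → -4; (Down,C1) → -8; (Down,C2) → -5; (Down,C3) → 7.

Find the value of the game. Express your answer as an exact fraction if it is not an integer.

-4/23

Row minima: Up → -4, Down → -8; maximin = -4.
Column maxima: C1 → 4, C2 → 6, C3 → 7; minimax = 4.
-4 ≠ 4, so there is no saddle point; optimal play is mixed.
C2 is strictly dominated by C1 (it gives Row strictly more in every row), so Column never plays it.
On the remaining 2×2 (Up, Down vs C1, C3):
Let Row play Up with probability p. Expected payoff against C1: 4p + (-8)(1−p) = 12p − 8; against C3: (-4)p + 7(1−p) = −11p + 7.
Setting these equal: 12p − 8 = −11p + 7 ⇒ 23p = 15 ⇒ p = 15/23, and the value is (12)·(15/23) − 8 = -4/23.
For Column: with q = P(C1), equating Up's and Down's payoffs gives 8q − 4 = −15q + 7 ⇒ q = 11/23.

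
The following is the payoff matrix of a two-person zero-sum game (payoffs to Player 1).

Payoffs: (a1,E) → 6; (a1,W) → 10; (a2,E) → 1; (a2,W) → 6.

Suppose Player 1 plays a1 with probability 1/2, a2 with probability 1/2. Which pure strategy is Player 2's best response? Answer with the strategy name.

If Player 2 plays E, Player 1's expected payoff is (1/2)·6 + (1/2)·1 = 7/2.
If Player 2 plays W, Player 1's expected payoff is (1/2)·10 + (1/2)·6 = 8.
Player 2 minimizes Player 1's payoff; the smallest is 7/2, so the best response is E.

E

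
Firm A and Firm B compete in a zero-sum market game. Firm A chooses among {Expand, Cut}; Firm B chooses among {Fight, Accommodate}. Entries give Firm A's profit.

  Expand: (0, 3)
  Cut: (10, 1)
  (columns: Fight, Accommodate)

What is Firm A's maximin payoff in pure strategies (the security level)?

1

Row minima: Expand → 0, Cut → 1.
The best of these is 1.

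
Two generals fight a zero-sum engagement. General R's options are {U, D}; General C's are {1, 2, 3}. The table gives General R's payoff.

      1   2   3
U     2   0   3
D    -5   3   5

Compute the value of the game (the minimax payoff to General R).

Row minima: U → 0, D → -5; maximin = 0.
Column maxima: 1 → 2, 2 → 3, 3 → 5; minimax = 2.
0 ≠ 2, so there is no saddle point; optimal play is mixed.
3 is strictly dominated by 1 (it gives General R strictly more in every row), so General C never plays it.
On the remaining 2×2 (U, D vs 1, 2):
Let General R play U with probability p. Expected payoff against 1: 2p + (-5)(1−p) = 7p − 5; against 2: 0p + 3(1−p) = −3p + 3.
Setting these equal: 7p − 5 = −3p + 3 ⇒ 10p = 8 ⇒ p = 4/5, and the value is (7)·(4/5) − 5 = 3/5.
For General C: with q = P(1), equating U's and D's payoffs gives 2q = −8q + 3 ⇒ q = 3/10.

3/5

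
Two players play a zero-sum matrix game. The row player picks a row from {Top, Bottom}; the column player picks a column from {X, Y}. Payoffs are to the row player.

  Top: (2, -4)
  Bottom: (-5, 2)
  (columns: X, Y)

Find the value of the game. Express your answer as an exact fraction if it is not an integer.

Row minima: Top → -4, Bottom → -5; maximin = -4.
Column maxima: X → 2, Y → 2; minimax = 2.
-4 ≠ 2, so there is no saddle point; optimal play is mixed.
Let the row player play Top with probability p. Expected payoff against X: 2p + (-5)(1−p) = 7p − 5; against Y: (-4)p + 2(1−p) = −6p + 2.
Setting these equal: 7p − 5 = −6p + 2 ⇒ 13p = 7 ⇒ p = 7/13, and the value is (7)·(7/13) − 5 = -16/13.
For the column player: with q = P(X), equating Top's and Bottom's payoffs gives 6q − 4 = −7q + 2 ⇒ q = 6/13.

-16/13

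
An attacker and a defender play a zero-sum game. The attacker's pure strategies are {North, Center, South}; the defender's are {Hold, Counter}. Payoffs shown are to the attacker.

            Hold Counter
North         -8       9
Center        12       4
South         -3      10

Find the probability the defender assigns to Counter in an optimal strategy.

Row minima: North → -8, Center → 4, South → -3; maximin = 4.
Column maxima: Hold → 12, Counter → 10; minimax = 10.
4 ≠ 10, so there is no saddle point; optimal play is mixed.
North is strictly dominated by South, so the attacker never plays it.
On the remaining 2×2 (Center, South vs Hold, Counter):
Let the attacker play Center with probability p. Expected payoff against Hold: 12p + (-3)(1−p) = 15p − 3; against Counter: 4p + 10(1−p) = −6p + 10.
Setting these equal: 15p − 3 = −6p + 10 ⇒ 21p = 13 ⇒ p = 13/21, and the value is (15)·(13/21) − 3 = 44/7.
For the defender: with q = P(Hold), equating Center's and South's payoffs gives 8q + 4 = −13q + 10 ⇒ q = 2/7.

5/7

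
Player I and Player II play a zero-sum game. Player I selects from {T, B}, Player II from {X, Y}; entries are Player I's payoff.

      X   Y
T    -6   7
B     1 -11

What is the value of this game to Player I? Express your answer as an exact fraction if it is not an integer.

Row minima: T → -6, B → -11; maximin = -6.
Column maxima: X → 1, Y → 7; minimax = 1.
-6 ≠ 1, so there is no saddle point; optimal play is mixed.
Let Player I play T with probability p. Expected payoff against X: (-6)p + 1(1−p) = −7p + 1; against Y: 7p + (-11)(1−p) = 18p − 11.
Setting these equal: −7p + 1 = 18p − 11 ⇒ −25p = -12 ⇒ p = 12/25, and the value is (-7)·(12/25) + 1 = -59/25.
For Player II: with q = P(X), equating T's and B's payoffs gives −13q + 7 = 12q − 11 ⇒ q = 18/25.

-59/25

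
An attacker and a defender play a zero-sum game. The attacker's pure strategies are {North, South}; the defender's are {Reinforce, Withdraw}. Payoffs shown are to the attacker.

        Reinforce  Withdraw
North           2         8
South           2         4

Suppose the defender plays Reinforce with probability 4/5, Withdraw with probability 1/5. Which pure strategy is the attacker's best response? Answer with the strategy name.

Expected payoff of North: (4/5)·2 + (1/5)·8 = 16/5.
Expected payoff of South: (4/5)·2 + (1/5)·4 = 12/5.
The largest is 16/5, so the attacker's best response is North.

North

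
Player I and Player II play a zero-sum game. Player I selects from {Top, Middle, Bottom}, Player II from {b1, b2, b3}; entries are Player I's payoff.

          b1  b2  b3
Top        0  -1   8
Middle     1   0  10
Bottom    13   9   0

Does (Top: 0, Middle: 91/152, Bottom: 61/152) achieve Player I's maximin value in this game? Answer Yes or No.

Against b1 this mix gives (91/152)·1 + (61/152)·13 = 221/38.
Against b2 this mix gives (91/152)·0 + (61/152)·9 = 549/152.
Against b3 this mix gives (91/152)·10 + (61/152)·0 = 455/76.
Player II will play b2, holding Player I to 549/152. Shifting weight toward the row that does better against b2 would raise this floor (the equalizing mix achieves 90/19 against both b2 and b3), so the proposed strategy is not optimal.

No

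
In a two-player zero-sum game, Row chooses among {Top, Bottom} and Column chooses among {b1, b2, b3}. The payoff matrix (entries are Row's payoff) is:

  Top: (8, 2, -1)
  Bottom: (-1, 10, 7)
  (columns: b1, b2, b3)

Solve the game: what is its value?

55/17

Row minima: Top → -1, Bottom → -1; maximin = -1.
Column maxima: b1 → 8, b2 → 10, b3 → 7; minimax = 7.
-1 ≠ 7, so there is no saddle point; optimal play is mixed.
b2 is strictly dominated by b3 (it gives Row strictly more in every row), so Column never plays it.
On the remaining 2×2 (Top, Bottom vs b1, b3):
Let Row play Top with probability p. Expected payoff against b1: 8p + (-1)(1−p) = 9p − 1; against b3: (-1)p + 7(1−p) = −8p + 7.
Setting these equal: 9p − 1 = −8p + 7 ⇒ 17p = 8 ⇒ p = 8/17, and the value is (9)·(8/17) − 1 = 55/17.
For Column: with q = P(b1), equating Top's and Bottom's payoffs gives 9q − 1 = −8q + 7 ⇒ q = 8/17.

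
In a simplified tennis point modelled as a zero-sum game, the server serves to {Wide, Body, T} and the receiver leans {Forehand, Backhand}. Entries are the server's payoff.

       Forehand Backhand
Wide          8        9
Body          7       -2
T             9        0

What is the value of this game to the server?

Row minima: Wide → 8, Body → -2, T → 0; maximin = 8.
Column maxima: Forehand → 9, Backhand → 9; minimax = 9.
8 ≠ 9, so there is no saddle point; optimal play is mixed.
Body is strictly dominated by Wide, so the server never plays it.
On the remaining 2×2 (Wide, T vs Forehand, Backhand):
Let the server play Wide with probability p. Expected payoff against Forehand: 8p + 9(1−p) = −p + 9; against Backhand: 9p + 0(1−p) = 9p.
Setting these equal: −p + 9 = 9p ⇒ −10p = -9 ⇒ p = 9/10, and the value is (-1)·(9/10) + 9 = 81/10.
For the receiver: with q = P(Forehand), equating Wide's and T's payoffs gives −q + 9 = 9q ⇒ q = 9/10.

81/10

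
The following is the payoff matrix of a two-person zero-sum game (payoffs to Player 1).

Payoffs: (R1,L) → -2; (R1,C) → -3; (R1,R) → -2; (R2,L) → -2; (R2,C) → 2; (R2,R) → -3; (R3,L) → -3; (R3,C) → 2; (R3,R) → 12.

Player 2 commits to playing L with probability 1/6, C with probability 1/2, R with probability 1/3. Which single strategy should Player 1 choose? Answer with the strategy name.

R3

Expected payoff of R1: (1/6)·(-2) + (1/2)·(-3) + (1/3)·(-2) = -5/2.
Expected payoff of R2: (1/6)·(-2) + (1/2)·2 + (1/3)·(-3) = -1/3.
Expected payoff of R3: (1/6)·(-3) + (1/2)·2 + (1/3)·12 = 9/2.
The largest is 9/2, so Player 1's best response is R3.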